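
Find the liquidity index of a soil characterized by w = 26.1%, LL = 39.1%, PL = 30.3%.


First compute the plasticity index:
PI = LL - PL = 39.1 - 30.3 = 8.8
Then compute the liquidity index:
LI = (w - PL) / PI
LI = (26.1 - 30.3) / 8.8
LI = -0.477


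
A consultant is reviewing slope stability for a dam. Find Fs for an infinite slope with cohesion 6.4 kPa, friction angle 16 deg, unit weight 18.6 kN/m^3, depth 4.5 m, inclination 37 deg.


Result: 0.54

Derivation:
Using Fs = c / (gamma*H*sin(beta)*cos(beta)) + tan(phi)/tan(beta)
Cohesion contribution = 6.4 / (18.6*4.5*sin(37)*cos(37))
Cohesion contribution = 0.15909
Friction contribution = tan(16)/tan(37) = 0.380524
Fs = 0.15909 + 0.380524
Fs = 0.54


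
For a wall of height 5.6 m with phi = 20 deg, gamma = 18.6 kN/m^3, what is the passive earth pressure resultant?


Result: 594.85 kN/m

Derivation:
Compute passive earth pressure coefficient:
Kp = tan^2(45 + phi/2) = tan^2(55.0) = 2.039607
Compute passive force:
Pp = 0.5 * Kp * gamma * H^2
Pp = 0.5 * 2.039607 * 18.6 * 5.6^2
Pp = 594.85 kN/m


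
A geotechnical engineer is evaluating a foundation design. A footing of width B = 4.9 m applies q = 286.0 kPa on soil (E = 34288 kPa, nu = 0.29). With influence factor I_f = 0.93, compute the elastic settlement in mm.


Using Se = q * B * (1 - nu^2) * I_f / E
1 - nu^2 = 1 - 0.29^2 = 0.9159
Se = 286.0 * 4.9 * 0.9159 * 0.93 / 34288
Se = 0.034814 m
Convert to mm: Se = 0.034814 * 1000 = 34.814 mm


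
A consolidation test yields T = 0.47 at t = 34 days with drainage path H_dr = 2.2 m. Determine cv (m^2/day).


Result: 0.06691 m^2/day

Derivation:
Using cv = T * H_dr^2 / t
H_dr^2 = 2.2^2 = 4.84
cv = 0.47 * 4.84 / 34
cv = 0.06691 m^2/day


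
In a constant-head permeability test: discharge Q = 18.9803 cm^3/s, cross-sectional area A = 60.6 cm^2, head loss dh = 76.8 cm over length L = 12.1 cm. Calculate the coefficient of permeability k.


Result: 0.049346 cm/s

Derivation:
Compute hydraulic gradient:
i = dh / L = 76.8 / 12.1 = 6.34711
Then apply Darcy's law:
k = Q / (A * i)
k = 18.9803 / (60.6 * 6.34711)
k = 18.9803 / 384.635
k = 0.049346 cm/s


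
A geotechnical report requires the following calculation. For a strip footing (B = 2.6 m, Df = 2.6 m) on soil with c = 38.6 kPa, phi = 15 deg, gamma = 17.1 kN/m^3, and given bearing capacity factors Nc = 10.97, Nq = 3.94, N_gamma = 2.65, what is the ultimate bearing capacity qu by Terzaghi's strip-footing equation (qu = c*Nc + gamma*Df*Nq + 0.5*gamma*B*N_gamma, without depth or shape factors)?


Compute qu = c*Nc + gamma*Df*Nq + 0.5*gamma*B*N_gamma
Term 1: 38.6 * 10.97 = 423.442
Term 2: 17.1 * 2.6 * 3.94 = 175.1724
Term 3: 0.5 * 17.1 * 2.6 * 2.65 = 58.9095
qu = 423.442 + 175.1724 + 58.9095
qu = 657.52 kPa


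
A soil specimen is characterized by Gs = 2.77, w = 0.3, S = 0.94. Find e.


Using the relation e = Gs * w / S
e = 2.77 * 0.3 / 0.94
e = 0.884


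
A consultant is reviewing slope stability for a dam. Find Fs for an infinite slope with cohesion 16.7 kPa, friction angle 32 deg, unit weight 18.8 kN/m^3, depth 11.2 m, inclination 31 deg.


Using Fs = c / (gamma*H*sin(beta)*cos(beta)) + tan(phi)/tan(beta)
Cohesion contribution = 16.7 / (18.8*11.2*sin(31)*cos(31))
Cohesion contribution = 0.179653
Friction contribution = tan(32)/tan(31) = 1.03996
Fs = 0.179653 + 1.03996
Fs = 1.22


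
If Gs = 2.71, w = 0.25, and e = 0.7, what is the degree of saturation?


Using S = Gs * w / e
S = 2.71 * 0.25 / 0.7
S = 0.9679


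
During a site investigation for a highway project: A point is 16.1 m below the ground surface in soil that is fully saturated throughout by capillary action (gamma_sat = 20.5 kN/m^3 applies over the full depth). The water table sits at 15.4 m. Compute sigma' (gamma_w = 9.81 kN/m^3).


Result: 323.18 kPa

Derivation:
Total stress = gamma_sat * depth
sigma = 20.5 * 16.1 = 330.05 kPa
Pore water pressure u = gamma_w * (depth - d_wt)
u = 9.81 * (16.1 - 15.4) = 6.867 kPa
Effective stress = sigma - u
sigma' = 330.05 - 6.867 = 323.18 kPa


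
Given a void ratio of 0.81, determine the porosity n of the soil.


Using the relation n = e / (1 + e)
n = 0.81 / (1 + 0.81)
n = 0.81 / 1.81
n = 0.4475


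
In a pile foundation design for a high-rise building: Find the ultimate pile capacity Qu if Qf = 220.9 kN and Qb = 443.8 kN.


Using Qu = Qf + Qb
Qu = 220.9 + 443.8
Qu = 664.7 kN


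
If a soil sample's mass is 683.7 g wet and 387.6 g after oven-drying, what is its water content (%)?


Using w = (m_wet - m_dry) / m_dry * 100
m_wet - m_dry = 683.7 - 387.6 = 296.1 g
w = 296.1 / 387.6 * 100
w = 76.39 %


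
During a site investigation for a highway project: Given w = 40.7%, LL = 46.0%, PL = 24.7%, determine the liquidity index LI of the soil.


First compute the plasticity index:
PI = LL - PL = 46.0 - 24.7 = 21.3
Then compute the liquidity index:
LI = (w - PL) / PI
LI = (40.7 - 24.7) / 21.3
LI = 0.751


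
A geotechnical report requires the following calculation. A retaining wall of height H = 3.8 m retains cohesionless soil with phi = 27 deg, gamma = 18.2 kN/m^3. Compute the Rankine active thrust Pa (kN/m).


Compute active earth pressure coefficient:
Ka = tan^2(45 - phi/2) = tan^2(31.5) = 0.375525
Compute active force:
Pa = 0.5 * Ka * gamma * H^2
Pa = 0.5 * 0.375525 * 18.2 * 3.8^2
Pa = 49.35 kN/m


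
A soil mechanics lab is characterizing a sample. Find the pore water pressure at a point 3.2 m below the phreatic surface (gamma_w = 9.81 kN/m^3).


Result: 31.39 kPa

Derivation:
Using u = gamma_w * h_w
u = 9.81 * 3.2
u = 31.39 kPa


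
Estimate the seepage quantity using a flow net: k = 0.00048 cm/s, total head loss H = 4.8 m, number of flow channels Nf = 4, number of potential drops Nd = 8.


Convert k to m/s for unit consistency with H:
k = 0.00048 cm/s = 0.00048 / 100 m/s = 4.8e-06 m/s
Using q = k * H * Nf / Nd
Nf / Nd = 4 / 8 = 0.5
q = 4.8e-06 * 4.8 * 0.5
q = 1.152e-05 m^3/s per m


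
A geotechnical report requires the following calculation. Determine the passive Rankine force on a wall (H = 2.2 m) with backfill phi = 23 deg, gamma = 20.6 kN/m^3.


Compute passive earth pressure coefficient:
Kp = tan^2(45 + phi/2) = tan^2(56.5) = 2.282623
Compute passive force:
Pp = 0.5 * Kp * gamma * H^2
Pp = 0.5 * 2.282623 * 20.6 * 2.2^2
Pp = 113.79 kN/m


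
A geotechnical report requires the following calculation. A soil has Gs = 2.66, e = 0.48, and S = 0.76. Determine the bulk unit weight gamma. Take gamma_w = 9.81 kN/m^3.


Using gamma = gamma_w * (Gs + S*e) / (1 + e)
Numerator: Gs + S*e = 2.66 + 0.76*0.48 = 3.0248
Denominator: 1 + e = 1 + 0.48 = 1.48
gamma = 9.81 * 3.0248 / 1.48
gamma = 20.05 kN/m^3


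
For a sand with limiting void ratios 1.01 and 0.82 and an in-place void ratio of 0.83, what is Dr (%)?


Using Dr = (e_max - e) / (e_max - e_min) * 100
e_max - e = 1.01 - 0.83 = 0.18
e_max - e_min = 1.01 - 0.82 = 0.19
Dr = 0.18 / 0.19 * 100
Dr = 94.74 %


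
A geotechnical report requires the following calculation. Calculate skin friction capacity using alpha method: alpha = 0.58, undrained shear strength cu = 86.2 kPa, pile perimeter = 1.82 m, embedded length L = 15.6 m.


Using Qs = alpha * cu * perimeter * L
Qs = 0.58 * 86.2 * 1.82 * 15.6
Qs = 1419.49 kN


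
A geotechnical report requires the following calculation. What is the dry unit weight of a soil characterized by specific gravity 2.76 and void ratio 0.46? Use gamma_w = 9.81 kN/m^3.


Result: 18.545 kN/m^3

Derivation:
Using gamma_d = Gs * gamma_w / (1 + e)
gamma_d = 2.76 * 9.81 / (1 + 0.46)
gamma_d = 2.76 * 9.81 / 1.46
gamma_d = 18.545 kN/m^3


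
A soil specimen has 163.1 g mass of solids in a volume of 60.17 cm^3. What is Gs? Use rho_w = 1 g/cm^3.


Using Gs = m_s / (V_s * rho_w)
Since rho_w = 1 g/cm^3:
Gs = 163.1 / 60.17
Gs = 2.711


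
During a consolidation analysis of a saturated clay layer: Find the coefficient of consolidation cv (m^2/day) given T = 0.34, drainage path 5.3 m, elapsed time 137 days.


Result: 0.06971 m^2/day

Derivation:
Using cv = T * H_dr^2 / t
H_dr^2 = 5.3^2 = 28.09
cv = 0.34 * 28.09 / 137
cv = 0.06971 m^2/day


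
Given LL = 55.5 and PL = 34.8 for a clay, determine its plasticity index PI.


Using PI = LL - PL
PI = 55.5 - 34.8
PI = 20.7


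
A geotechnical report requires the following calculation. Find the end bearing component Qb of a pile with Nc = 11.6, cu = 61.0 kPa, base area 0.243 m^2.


Using Qb = Nc * cu * Ab
Qb = 11.6 * 61.0 * 0.243
Qb = 171.95 kN


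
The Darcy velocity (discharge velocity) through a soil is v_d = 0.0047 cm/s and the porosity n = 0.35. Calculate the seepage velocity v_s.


Result: 0.01343 cm/s

Derivation:
Using v_s = v_d / n
v_s = 0.0047 / 0.35
v_s = 0.01343 cm/s


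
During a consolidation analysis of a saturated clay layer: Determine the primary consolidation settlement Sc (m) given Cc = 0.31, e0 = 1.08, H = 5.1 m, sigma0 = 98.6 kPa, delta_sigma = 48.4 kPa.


Using Sc = Cc * H / (1 + e0) * log10((sigma0 + delta_sigma) / sigma0)
Stress ratio = (98.6 + 48.4) / 98.6 = 1.49087
log10(1.49087) = 0.17344
Cc * H / (1 + e0) = 0.31 * 5.1 / (1 + 1.08) = 0.760096
Sc = 0.760096 * 0.17344
Sc = 0.1318 m


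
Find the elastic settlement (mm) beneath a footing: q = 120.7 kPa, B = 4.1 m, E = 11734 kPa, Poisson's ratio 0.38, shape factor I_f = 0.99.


Result: 35.723 mm

Derivation:
Using Se = q * B * (1 - nu^2) * I_f / E
1 - nu^2 = 1 - 0.38^2 = 0.8556
Se = 120.7 * 4.1 * 0.8556 * 0.99 / 11734
Se = 0.035723 m
Convert to mm: Se = 0.035723 * 1000 = 35.723 mm


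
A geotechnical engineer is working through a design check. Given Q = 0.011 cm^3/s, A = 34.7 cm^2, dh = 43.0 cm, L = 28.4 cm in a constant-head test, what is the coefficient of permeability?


Compute hydraulic gradient:
i = dh / L = 43.0 / 28.4 = 1.51408
Then apply Darcy's law:
k = Q / (A * i)
k = 0.011 / (34.7 * 1.51408)
k = 0.011 / 52.5387
k = 0.000209 cm/s


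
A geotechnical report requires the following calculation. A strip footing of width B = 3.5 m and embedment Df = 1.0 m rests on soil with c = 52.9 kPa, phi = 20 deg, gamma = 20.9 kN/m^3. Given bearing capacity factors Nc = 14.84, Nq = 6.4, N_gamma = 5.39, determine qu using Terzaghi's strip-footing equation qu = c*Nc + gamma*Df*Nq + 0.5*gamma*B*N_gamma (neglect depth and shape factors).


Compute qu = c*Nc + gamma*Df*Nq + 0.5*gamma*B*N_gamma
Term 1: 52.9 * 14.84 = 785.036
Term 2: 20.9 * 1.0 * 6.4 = 133.76
Term 3: 0.5 * 20.9 * 3.5 * 5.39 = 197.13925
qu = 785.036 + 133.76 + 197.13925
qu = 1115.94 kPa


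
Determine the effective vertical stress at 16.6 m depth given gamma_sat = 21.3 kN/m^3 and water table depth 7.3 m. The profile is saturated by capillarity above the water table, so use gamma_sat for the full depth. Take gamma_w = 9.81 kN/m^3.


Total stress = gamma_sat * depth
sigma = 21.3 * 16.6 = 353.58 kPa
Pore water pressure u = gamma_w * (depth - d_wt)
u = 9.81 * (16.6 - 7.3) = 91.233 kPa
Effective stress = sigma - u
sigma' = 353.58 - 91.233 = 262.35 kPa


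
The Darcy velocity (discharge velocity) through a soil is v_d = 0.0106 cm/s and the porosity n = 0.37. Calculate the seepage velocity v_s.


Using v_s = v_d / n
v_s = 0.0106 / 0.37
v_s = 0.02865 cm/s


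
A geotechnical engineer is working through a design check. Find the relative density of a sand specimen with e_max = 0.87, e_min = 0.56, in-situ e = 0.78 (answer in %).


Using Dr = (e_max - e) / (e_max - e_min) * 100
e_max - e = 0.87 - 0.78 = 0.09
e_max - e_min = 0.87 - 0.56 = 0.31
Dr = 0.09 / 0.31 * 100
Dr = 29.03 %


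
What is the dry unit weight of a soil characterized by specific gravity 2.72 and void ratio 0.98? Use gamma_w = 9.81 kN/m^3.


Using gamma_d = Gs * gamma_w / (1 + e)
gamma_d = 2.72 * 9.81 / (1 + 0.98)
gamma_d = 2.72 * 9.81 / 1.98
gamma_d = 13.476 kN/m^3


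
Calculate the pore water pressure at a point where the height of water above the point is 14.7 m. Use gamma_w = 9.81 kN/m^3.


Result: 144.21 kPa

Derivation:
Using u = gamma_w * h_w
u = 9.81 * 14.7
u = 144.21 kPa


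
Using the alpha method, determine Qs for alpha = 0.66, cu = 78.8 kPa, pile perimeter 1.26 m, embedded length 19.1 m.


Result: 1251.62 kN

Derivation:
Using Qs = alpha * cu * perimeter * L
Qs = 0.66 * 78.8 * 1.26 * 19.1
Qs = 1251.62 kN


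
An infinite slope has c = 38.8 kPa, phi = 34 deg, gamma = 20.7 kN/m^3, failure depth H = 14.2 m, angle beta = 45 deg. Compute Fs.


Using Fs = c / (gamma*H*sin(beta)*cos(beta)) + tan(phi)/tan(beta)
Cohesion contribution = 38.8 / (20.7*14.2*sin(45)*cos(45))
Cohesion contribution = 0.263999
Friction contribution = tan(34)/tan(45) = 0.674509
Fs = 0.263999 + 0.674509
Fs = 0.939


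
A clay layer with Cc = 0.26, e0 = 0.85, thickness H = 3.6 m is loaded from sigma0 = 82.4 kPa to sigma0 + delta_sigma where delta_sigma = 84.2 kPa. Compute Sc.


Using Sc = Cc * H / (1 + e0) * log10((sigma0 + delta_sigma) / sigma0)
Stress ratio = (82.4 + 84.2) / 82.4 = 2.02184
log10(2.02184) = 0.305748
Cc * H / (1 + e0) = 0.26 * 3.6 / (1 + 0.85) = 0.505946
Sc = 0.505946 * 0.305748
Sc = 0.1547 m


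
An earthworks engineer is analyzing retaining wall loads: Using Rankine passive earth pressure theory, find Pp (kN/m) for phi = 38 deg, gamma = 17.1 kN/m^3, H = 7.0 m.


Result: 1761.16 kN/m

Derivation:
Compute passive earth pressure coefficient:
Kp = tan^2(45 + phi/2) = tan^2(64.0) = 4.203746
Compute passive force:
Pp = 0.5 * Kp * gamma * H^2
Pp = 0.5 * 4.203746 * 17.1 * 7.0^2
Pp = 1761.16 kN/m


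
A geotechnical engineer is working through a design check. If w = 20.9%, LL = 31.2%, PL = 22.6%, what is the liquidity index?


First compute the plasticity index:
PI = LL - PL = 31.2 - 22.6 = 8.6
Then compute the liquidity index:
LI = (w - PL) / PI
LI = (20.9 - 22.6) / 8.6
LI = -0.198


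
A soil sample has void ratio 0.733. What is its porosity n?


Using the relation n = e / (1 + e)
n = 0.733 / (1 + 0.733)
n = 0.733 / 1.733
n = 0.423


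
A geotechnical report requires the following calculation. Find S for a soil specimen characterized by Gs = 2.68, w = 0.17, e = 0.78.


Using S = Gs * w / e
S = 2.68 * 0.17 / 0.78
S = 0.5841


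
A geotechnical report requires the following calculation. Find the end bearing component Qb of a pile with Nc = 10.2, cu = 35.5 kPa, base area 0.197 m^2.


Result: 71.33 kN

Derivation:
Using Qb = Nc * cu * Ab
Qb = 10.2 * 35.5 * 0.197
Qb = 71.33 kN


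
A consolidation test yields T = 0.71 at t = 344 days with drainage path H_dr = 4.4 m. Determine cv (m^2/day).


Using cv = T * H_dr^2 / t
H_dr^2 = 4.4^2 = 19.36
cv = 0.71 * 19.36 / 344
cv = 0.03996 m^2/day


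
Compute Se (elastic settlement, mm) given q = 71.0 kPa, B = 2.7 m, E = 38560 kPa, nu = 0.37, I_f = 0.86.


Using Se = q * B * (1 - nu^2) * I_f / E
1 - nu^2 = 1 - 0.37^2 = 0.8631
Se = 71.0 * 2.7 * 0.8631 * 0.86 / 38560
Se = 0.003690 m
Convert to mm: Se = 0.003690 * 1000 = 3.69 mm


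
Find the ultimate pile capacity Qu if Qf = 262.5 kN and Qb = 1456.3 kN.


Result: 1718.8 kN

Derivation:
Using Qu = Qf + Qb
Qu = 262.5 + 1456.3
Qu = 1718.8 kN


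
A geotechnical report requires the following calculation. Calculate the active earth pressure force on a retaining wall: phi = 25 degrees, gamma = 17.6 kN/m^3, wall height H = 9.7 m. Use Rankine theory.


Compute active earth pressure coefficient:
Ka = tan^2(45 - phi/2) = tan^2(32.5) = 0.405859
Compute active force:
Pa = 0.5 * Ka * gamma * H^2
Pa = 0.5 * 0.405859 * 17.6 * 9.7^2
Pa = 336.05 kN/m


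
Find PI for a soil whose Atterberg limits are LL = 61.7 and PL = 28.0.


Using PI = LL - PL
PI = 61.7 - 28.0
PI = 33.7


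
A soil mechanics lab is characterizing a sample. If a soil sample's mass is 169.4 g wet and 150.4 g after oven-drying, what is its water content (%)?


Result: 12.63 %

Derivation:
Using w = (m_wet - m_dry) / m_dry * 100
m_wet - m_dry = 169.4 - 150.4 = 19.0 g
w = 19.0 / 150.4 * 100
w = 12.63 %


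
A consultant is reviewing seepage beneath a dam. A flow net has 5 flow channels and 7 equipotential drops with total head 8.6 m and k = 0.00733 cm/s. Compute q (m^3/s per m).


Result: 0.0004503 m^3/s per m

Derivation:
Convert k to m/s for unit consistency with H:
k = 0.00733 cm/s = 0.00733 / 100 m/s = 7.33e-05 m/s
Using q = k * H * Nf / Nd
Nf / Nd = 5 / 7 = 0.7143
q = 7.33e-05 * 8.6 * 0.7143
q = 0.0004503 m^3/s per m


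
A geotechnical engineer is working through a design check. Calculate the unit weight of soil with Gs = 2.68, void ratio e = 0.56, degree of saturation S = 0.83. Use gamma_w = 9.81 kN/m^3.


Result: 19.776 kN/m^3

Derivation:
Using gamma = gamma_w * (Gs + S*e) / (1 + e)
Numerator: Gs + S*e = 2.68 + 0.83*0.56 = 3.1448
Denominator: 1 + e = 1 + 0.56 = 1.56
gamma = 9.81 * 3.1448 / 1.56
gamma = 19.776 kN/m^3


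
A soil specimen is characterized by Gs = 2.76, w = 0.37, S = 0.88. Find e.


Result: 1.1605

Derivation:
Using the relation e = Gs * w / S
e = 2.76 * 0.37 / 0.88
e = 1.1605


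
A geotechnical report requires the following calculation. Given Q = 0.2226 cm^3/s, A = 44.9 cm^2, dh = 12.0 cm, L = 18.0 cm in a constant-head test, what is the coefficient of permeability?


Compute hydraulic gradient:
i = dh / L = 12.0 / 18.0 = 0.666667
Then apply Darcy's law:
k = Q / (A * i)
k = 0.2226 / (44.9 * 0.666667)
k = 0.2226 / 29.9333
k = 0.007437 cm/s


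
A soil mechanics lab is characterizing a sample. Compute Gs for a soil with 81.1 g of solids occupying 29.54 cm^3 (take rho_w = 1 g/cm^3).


Using Gs = m_s / (V_s * rho_w)
Since rho_w = 1 g/cm^3:
Gs = 81.1 / 29.54
Gs = 2.745


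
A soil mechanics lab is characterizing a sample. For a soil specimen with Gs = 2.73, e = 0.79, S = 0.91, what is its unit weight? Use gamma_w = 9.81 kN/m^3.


Result: 18.902 kN/m^3

Derivation:
Using gamma = gamma_w * (Gs + S*e) / (1 + e)
Numerator: Gs + S*e = 2.73 + 0.91*0.79 = 3.4489
Denominator: 1 + e = 1 + 0.79 = 1.79
gamma = 9.81 * 3.4489 / 1.79
gamma = 18.902 kN/m^3


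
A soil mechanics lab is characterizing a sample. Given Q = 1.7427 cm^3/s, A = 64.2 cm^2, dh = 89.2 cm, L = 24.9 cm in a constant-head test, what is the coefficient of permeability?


Compute hydraulic gradient:
i = dh / L = 89.2 / 24.9 = 3.58233
Then apply Darcy's law:
k = Q / (A * i)
k = 1.7427 / (64.2 * 3.58233)
k = 1.7427 / 229.986
k = 0.007577 cm/s


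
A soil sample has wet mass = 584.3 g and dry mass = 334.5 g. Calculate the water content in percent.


Result: 74.68 %

Derivation:
Using w = (m_wet - m_dry) / m_dry * 100
m_wet - m_dry = 584.3 - 334.5 = 249.8 g
w = 249.8 / 334.5 * 100
w = 74.68 %


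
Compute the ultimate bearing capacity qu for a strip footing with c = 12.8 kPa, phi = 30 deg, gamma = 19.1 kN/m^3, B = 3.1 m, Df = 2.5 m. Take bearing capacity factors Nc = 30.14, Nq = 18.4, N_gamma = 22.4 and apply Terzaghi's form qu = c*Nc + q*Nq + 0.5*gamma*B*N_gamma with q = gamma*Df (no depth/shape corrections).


Result: 1927.54 kPa

Derivation:
Compute qu = c*Nc + gamma*Df*Nq + 0.5*gamma*B*N_gamma
Term 1: 12.8 * 30.14 = 385.792
Term 2: 19.1 * 2.5 * 18.4 = 878.6
Term 3: 0.5 * 19.1 * 3.1 * 22.4 = 663.152
qu = 385.792 + 878.6 + 663.152
qu = 1927.54 kPa


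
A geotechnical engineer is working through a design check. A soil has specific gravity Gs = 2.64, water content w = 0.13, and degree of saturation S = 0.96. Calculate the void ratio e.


Using the relation e = Gs * w / S
e = 2.64 * 0.13 / 0.96
e = 0.3575


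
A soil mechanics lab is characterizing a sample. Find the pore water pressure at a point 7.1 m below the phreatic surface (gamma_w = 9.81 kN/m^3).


Using u = gamma_w * h_w
u = 9.81 * 7.1
u = 69.65 kPa


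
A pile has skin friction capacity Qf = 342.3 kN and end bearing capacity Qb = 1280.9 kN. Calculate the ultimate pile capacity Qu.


Using Qu = Qf + Qb
Qu = 342.3 + 1280.9
Qu = 1623.2 kN


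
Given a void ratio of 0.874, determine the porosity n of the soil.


Using the relation n = e / (1 + e)
n = 0.874 / (1 + 0.874)
n = 0.874 / 1.874
n = 0.4664


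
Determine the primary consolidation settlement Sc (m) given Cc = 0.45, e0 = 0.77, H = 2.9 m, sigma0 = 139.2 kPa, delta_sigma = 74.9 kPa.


Result: 0.1379 m

Derivation:
Using Sc = Cc * H / (1 + e0) * log10((sigma0 + delta_sigma) / sigma0)
Stress ratio = (139.2 + 74.9) / 139.2 = 1.53807
log10(1.53807) = 0.186977
Cc * H / (1 + e0) = 0.45 * 2.9 / (1 + 0.77) = 0.737288
Sc = 0.737288 * 0.186977
Sc = 0.1379 m


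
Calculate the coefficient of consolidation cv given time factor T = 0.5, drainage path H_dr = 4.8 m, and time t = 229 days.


Using cv = T * H_dr^2 / t
H_dr^2 = 4.8^2 = 23.04
cv = 0.5 * 23.04 / 229
cv = 0.05031 m^2/day


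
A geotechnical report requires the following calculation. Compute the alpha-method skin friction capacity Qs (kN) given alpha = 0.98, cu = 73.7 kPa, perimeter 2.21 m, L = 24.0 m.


Using Qs = alpha * cu * perimeter * L
Qs = 0.98 * 73.7 * 2.21 * 24.0
Qs = 3830.87 kN


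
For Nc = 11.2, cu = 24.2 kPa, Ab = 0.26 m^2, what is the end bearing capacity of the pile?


Result: 70.47 kN

Derivation:
Using Qb = Nc * cu * Ab
Qb = 11.2 * 24.2 * 0.26
Qb = 70.47 kN


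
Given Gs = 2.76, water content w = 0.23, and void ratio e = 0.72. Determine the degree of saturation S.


Using S = Gs * w / e
S = 2.76 * 0.23 / 0.72
S = 0.8817


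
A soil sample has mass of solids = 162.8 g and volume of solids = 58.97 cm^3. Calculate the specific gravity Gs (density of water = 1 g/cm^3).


Using Gs = m_s / (V_s * rho_w)
Since rho_w = 1 g/cm^3:
Gs = 162.8 / 58.97
Gs = 2.761


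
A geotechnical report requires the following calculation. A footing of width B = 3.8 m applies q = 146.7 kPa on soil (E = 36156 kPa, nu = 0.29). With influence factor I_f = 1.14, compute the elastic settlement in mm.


Result: 16.099 mm

Derivation:
Using Se = q * B * (1 - nu^2) * I_f / E
1 - nu^2 = 1 - 0.29^2 = 0.9159
Se = 146.7 * 3.8 * 0.9159 * 1.14 / 36156
Se = 0.016099 m
Convert to mm: Se = 0.016099 * 1000 = 16.099 mm


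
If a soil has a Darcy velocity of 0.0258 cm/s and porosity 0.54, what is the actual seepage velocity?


Using v_s = v_d / n
v_s = 0.0258 / 0.54
v_s = 0.04778 cm/s


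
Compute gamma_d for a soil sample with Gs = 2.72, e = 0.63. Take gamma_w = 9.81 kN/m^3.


Using gamma_d = Gs * gamma_w / (1 + e)
gamma_d = 2.72 * 9.81 / (1 + 0.63)
gamma_d = 2.72 * 9.81 / 1.63
gamma_d = 16.37 kN/m^3


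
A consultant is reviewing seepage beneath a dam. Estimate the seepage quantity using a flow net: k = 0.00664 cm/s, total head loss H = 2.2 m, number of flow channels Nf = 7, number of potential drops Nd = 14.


Convert k to m/s for unit consistency with H:
k = 0.00664 cm/s = 0.00664 / 100 m/s = 6.64e-05 m/s
Using q = k * H * Nf / Nd
Nf / Nd = 7 / 14 = 0.5
q = 6.64e-05 * 2.2 * 0.5
q = 7.304e-05 m^3/s per m


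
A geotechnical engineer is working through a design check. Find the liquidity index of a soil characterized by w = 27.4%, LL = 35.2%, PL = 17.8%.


First compute the plasticity index:
PI = LL - PL = 35.2 - 17.8 = 17.4
Then compute the liquidity index:
LI = (w - PL) / PI
LI = (27.4 - 17.8) / 17.4
LI = 0.552


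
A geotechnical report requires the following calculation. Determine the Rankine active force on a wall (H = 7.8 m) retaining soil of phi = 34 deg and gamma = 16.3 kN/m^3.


Compute active earth pressure coefficient:
Ka = tan^2(45 - phi/2) = tan^2(28.0) = 0.282715
Compute active force:
Pa = 0.5 * Ka * gamma * H^2
Pa = 0.5 * 0.282715 * 16.3 * 7.8^2
Pa = 140.18 kN/m


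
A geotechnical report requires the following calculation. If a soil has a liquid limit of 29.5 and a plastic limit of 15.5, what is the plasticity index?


Using PI = LL - PL
PI = 29.5 - 15.5
PI = 14.0


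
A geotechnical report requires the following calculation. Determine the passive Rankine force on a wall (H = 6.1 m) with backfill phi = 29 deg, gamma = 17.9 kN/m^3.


Compute passive earth pressure coefficient:
Kp = tan^2(45 + phi/2) = tan^2(59.5) = 2.88206
Compute passive force:
Pp = 0.5 * Kp * gamma * H^2
Pp = 0.5 * 2.88206 * 17.9 * 6.1^2
Pp = 959.81 kN/m


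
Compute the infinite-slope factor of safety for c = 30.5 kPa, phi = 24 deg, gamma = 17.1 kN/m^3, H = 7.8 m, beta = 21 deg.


Result: 1.843

Derivation:
Using Fs = c / (gamma*H*sin(beta)*cos(beta)) + tan(phi)/tan(beta)
Cohesion contribution = 30.5 / (17.1*7.8*sin(21)*cos(21))
Cohesion contribution = 0.683484
Friction contribution = tan(24)/tan(21) = 1.15986
Fs = 0.683484 + 1.15986
Fs = 1.843


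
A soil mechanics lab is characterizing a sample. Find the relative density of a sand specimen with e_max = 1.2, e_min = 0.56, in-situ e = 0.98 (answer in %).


Using Dr = (e_max - e) / (e_max - e_min) * 100
e_max - e = 1.2 - 0.98 = 0.22
e_max - e_min = 1.2 - 0.56 = 0.64
Dr = 0.22 / 0.64 * 100
Dr = 34.38 %


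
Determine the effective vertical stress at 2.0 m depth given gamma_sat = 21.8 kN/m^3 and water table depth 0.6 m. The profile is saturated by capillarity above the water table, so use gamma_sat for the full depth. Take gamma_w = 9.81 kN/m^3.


Total stress = gamma_sat * depth
sigma = 21.8 * 2.0 = 43.6 kPa
Pore water pressure u = gamma_w * (depth - d_wt)
u = 9.81 * (2.0 - 0.6) = 13.734 kPa
Effective stress = sigma - u
sigma' = 43.6 - 13.734 = 29.87 kPa


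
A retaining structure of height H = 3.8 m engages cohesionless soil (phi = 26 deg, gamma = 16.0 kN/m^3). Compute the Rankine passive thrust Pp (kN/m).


Compute passive earth pressure coefficient:
Kp = tan^2(45 + phi/2) = tan^2(58.0) = 2.561071
Compute passive force:
Pp = 0.5 * Kp * gamma * H^2
Pp = 0.5 * 2.561071 * 16.0 * 3.8^2
Pp = 295.85 kN/m


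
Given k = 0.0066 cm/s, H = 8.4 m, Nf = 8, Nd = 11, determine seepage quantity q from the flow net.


Convert k to m/s for unit consistency with H:
k = 0.0066 cm/s = 0.0066 / 100 m/s = 6.6e-05 m/s
Using q = k * H * Nf / Nd
Nf / Nd = 8 / 11 = 0.7273
q = 6.6e-05 * 8.4 * 0.7273
q = 0.0004032 m^3/s per m


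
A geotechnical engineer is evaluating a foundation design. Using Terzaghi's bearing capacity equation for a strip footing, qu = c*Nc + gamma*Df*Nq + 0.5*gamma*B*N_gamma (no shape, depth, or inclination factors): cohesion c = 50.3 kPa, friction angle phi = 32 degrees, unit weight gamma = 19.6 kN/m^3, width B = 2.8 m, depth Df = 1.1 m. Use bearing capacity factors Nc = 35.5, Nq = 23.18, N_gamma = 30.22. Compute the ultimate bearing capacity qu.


Compute qu = c*Nc + gamma*Df*Nq + 0.5*gamma*B*N_gamma
Term 1: 50.3 * 35.5 = 1785.65
Term 2: 19.6 * 1.1 * 23.18 = 499.7608
Term 3: 0.5 * 19.6 * 2.8 * 30.22 = 829.2368
qu = 1785.65 + 499.7608 + 829.2368
qu = 3114.65 kPa


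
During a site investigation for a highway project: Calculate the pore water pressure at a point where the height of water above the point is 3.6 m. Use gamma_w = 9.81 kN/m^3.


Using u = gamma_w * h_w
u = 9.81 * 3.6
u = 35.32 kPa


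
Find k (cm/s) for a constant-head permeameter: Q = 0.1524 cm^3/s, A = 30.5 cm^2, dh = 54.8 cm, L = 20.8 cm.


Result: 0.001897 cm/s

Derivation:
Compute hydraulic gradient:
i = dh / L = 54.8 / 20.8 = 2.63462
Then apply Darcy's law:
k = Q / (A * i)
k = 0.1524 / (30.5 * 2.63462)
k = 0.1524 / 80.3558
k = 0.001897 cm/s


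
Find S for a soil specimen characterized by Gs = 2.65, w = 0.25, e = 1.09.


Using S = Gs * w / e
S = 2.65 * 0.25 / 1.09
S = 0.6078


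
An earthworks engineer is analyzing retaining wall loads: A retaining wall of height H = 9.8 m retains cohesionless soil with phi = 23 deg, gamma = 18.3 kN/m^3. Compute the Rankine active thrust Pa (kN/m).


Result: 384.98 kN/m

Derivation:
Compute active earth pressure coefficient:
Ka = tan^2(45 - phi/2) = tan^2(33.5) = 0.438092
Compute active force:
Pa = 0.5 * Ka * gamma * H^2
Pa = 0.5 * 0.438092 * 18.3 * 9.8^2
Pa = 384.98 kN/m


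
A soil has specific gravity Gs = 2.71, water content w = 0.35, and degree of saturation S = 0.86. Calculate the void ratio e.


Using the relation e = Gs * w / S
e = 2.71 * 0.35 / 0.86
e = 1.1029


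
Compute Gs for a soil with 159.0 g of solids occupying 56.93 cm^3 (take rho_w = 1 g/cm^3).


Result: 2.793

Derivation:
Using Gs = m_s / (V_s * rho_w)
Since rho_w = 1 g/cm^3:
Gs = 159.0 / 56.93
Gs = 2.793


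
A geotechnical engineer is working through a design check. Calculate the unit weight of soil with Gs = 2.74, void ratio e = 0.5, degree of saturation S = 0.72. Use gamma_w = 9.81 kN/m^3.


Using gamma = gamma_w * (Gs + S*e) / (1 + e)
Numerator: Gs + S*e = 2.74 + 0.72*0.5 = 3.1
Denominator: 1 + e = 1 + 0.5 = 1.5
gamma = 9.81 * 3.1 / 1.5
gamma = 20.274 kN/m^3


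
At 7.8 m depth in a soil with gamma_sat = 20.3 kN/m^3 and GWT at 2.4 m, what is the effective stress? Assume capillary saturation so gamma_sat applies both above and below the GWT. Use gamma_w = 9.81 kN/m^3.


Result: 105.37 kPa

Derivation:
Total stress = gamma_sat * depth
sigma = 20.3 * 7.8 = 158.34 kPa
Pore water pressure u = gamma_w * (depth - d_wt)
u = 9.81 * (7.8 - 2.4) = 52.974 kPa
Effective stress = sigma - u
sigma' = 158.34 - 52.974 = 105.37 kPa


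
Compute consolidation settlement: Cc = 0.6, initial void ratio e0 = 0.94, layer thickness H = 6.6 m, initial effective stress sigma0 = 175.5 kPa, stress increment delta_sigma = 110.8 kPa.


Using Sc = Cc * H / (1 + e0) * log10((sigma0 + delta_sigma) / sigma0)
Stress ratio = (175.5 + 110.8) / 175.5 = 1.63134
log10(1.63134) = 0.212544
Cc * H / (1 + e0) = 0.6 * 6.6 / (1 + 0.94) = 2.04124
Sc = 2.04124 * 0.212544
Sc = 0.4339 m


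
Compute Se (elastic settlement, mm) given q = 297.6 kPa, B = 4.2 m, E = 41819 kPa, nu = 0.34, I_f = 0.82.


Result: 21.676 mm

Derivation:
Using Se = q * B * (1 - nu^2) * I_f / E
1 - nu^2 = 1 - 0.34^2 = 0.8844
Se = 297.6 * 4.2 * 0.8844 * 0.82 / 41819
Se = 0.021676 m
Convert to mm: Se = 0.021676 * 1000 = 21.676 mm


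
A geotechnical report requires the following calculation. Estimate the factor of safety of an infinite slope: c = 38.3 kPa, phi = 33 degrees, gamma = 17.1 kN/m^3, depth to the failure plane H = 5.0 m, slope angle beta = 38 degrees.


Result: 1.755

Derivation:
Using Fs = c / (gamma*H*sin(beta)*cos(beta)) + tan(phi)/tan(beta)
Cohesion contribution = 38.3 / (17.1*5.0*sin(38)*cos(38))
Cohesion contribution = 0.923333
Friction contribution = tan(33)/tan(38) = 0.831204
Fs = 0.923333 + 0.831204
Fs = 1.755


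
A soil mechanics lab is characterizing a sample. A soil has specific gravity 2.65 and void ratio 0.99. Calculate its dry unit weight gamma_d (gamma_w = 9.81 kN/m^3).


Using gamma_d = Gs * gamma_w / (1 + e)
gamma_d = 2.65 * 9.81 / (1 + 0.99)
gamma_d = 2.65 * 9.81 / 1.99
gamma_d = 13.064 kN/m^3


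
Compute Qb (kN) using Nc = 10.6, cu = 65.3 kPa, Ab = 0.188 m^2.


Using Qb = Nc * cu * Ab
Qb = 10.6 * 65.3 * 0.188
Qb = 130.13 kN


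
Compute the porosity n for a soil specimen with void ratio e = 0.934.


Using the relation n = e / (1 + e)
n = 0.934 / (1 + 0.934)
n = 0.934 / 1.934
n = 0.4829


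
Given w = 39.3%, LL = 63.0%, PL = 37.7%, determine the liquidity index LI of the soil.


First compute the plasticity index:
PI = LL - PL = 63.0 - 37.7 = 25.3
Then compute the liquidity index:
LI = (w - PL) / PI
LI = (39.3 - 37.7) / 25.3
LI = 0.063


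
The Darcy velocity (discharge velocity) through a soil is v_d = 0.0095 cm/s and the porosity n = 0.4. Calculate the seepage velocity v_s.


Using v_s = v_d / n
v_s = 0.0095 / 0.4
v_s = 0.02375 cm/s


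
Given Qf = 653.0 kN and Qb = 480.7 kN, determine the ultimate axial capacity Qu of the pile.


Using Qu = Qf + Qb
Qu = 653.0 + 480.7
Qu = 1133.7 kN


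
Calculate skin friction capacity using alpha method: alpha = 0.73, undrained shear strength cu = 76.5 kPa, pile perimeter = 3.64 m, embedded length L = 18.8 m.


Using Qs = alpha * cu * perimeter * L
Qs = 0.73 * 76.5 * 3.64 * 18.8
Qs = 3821.59 kN


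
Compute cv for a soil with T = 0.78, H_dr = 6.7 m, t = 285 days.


Using cv = T * H_dr^2 / t
H_dr^2 = 6.7^2 = 44.89
cv = 0.78 * 44.89 / 285
cv = 0.12286 m^2/day


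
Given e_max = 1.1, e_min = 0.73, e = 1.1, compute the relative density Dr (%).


Result: 0.0 %

Derivation:
Using Dr = (e_max - e) / (e_max - e_min) * 100
e_max - e = 1.1 - 1.1 = 0.0
e_max - e_min = 1.1 - 0.73 = 0.37
Dr = 0.0 / 0.37 * 100
Dr = 0.0 %


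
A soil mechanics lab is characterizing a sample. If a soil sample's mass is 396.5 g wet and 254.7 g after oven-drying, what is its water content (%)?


Using w = (m_wet - m_dry) / m_dry * 100
m_wet - m_dry = 396.5 - 254.7 = 141.8 g
w = 141.8 / 254.7 * 100
w = 55.67 %


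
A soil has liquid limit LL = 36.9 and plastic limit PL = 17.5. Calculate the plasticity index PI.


Using PI = LL - PL
PI = 36.9 - 17.5
PI = 19.4


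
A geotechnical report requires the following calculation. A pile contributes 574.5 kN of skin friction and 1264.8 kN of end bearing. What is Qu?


Using Qu = Qf + Qb
Qu = 574.5 + 1264.8
Qu = 1839.3 kN


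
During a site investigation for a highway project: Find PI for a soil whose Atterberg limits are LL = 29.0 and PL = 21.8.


Result: 7.2

Derivation:
Using PI = LL - PL
PI = 29.0 - 21.8
PI = 7.2


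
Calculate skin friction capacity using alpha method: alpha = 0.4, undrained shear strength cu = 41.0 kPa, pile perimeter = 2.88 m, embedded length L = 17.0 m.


Result: 802.94 kN

Derivation:
Using Qs = alpha * cu * perimeter * L
Qs = 0.4 * 41.0 * 2.88 * 17.0
Qs = 802.94 kN


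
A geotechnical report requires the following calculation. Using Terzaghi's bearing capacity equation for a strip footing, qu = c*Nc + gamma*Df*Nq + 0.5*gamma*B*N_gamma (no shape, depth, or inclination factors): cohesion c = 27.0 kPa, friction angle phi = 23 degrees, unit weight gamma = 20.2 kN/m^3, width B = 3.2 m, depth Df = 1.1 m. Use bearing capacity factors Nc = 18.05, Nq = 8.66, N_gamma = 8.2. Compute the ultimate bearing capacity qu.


Result: 944.8 kPa

Derivation:
Compute qu = c*Nc + gamma*Df*Nq + 0.5*gamma*B*N_gamma
Term 1: 27.0 * 18.05 = 487.35
Term 2: 20.2 * 1.1 * 8.66 = 192.4252
Term 3: 0.5 * 20.2 * 3.2 * 8.2 = 265.024
qu = 487.35 + 192.4252 + 265.024
qu = 944.8 kPa


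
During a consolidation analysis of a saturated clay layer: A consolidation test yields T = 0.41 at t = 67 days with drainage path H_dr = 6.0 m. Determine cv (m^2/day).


Using cv = T * H_dr^2 / t
H_dr^2 = 6.0^2 = 36.0
cv = 0.41 * 36.0 / 67
cv = 0.2203 m^2/day


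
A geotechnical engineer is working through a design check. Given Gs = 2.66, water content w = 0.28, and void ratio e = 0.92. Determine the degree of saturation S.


Using S = Gs * w / e
S = 2.66 * 0.28 / 0.92
S = 0.8096


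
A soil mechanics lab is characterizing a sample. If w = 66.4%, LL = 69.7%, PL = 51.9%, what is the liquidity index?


First compute the plasticity index:
PI = LL - PL = 69.7 - 51.9 = 17.8
Then compute the liquidity index:
LI = (w - PL) / PI
LI = (66.4 - 51.9) / 17.8
LI = 0.815


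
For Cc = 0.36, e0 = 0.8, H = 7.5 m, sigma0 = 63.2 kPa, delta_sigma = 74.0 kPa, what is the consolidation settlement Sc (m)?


Using Sc = Cc * H / (1 + e0) * log10((sigma0 + delta_sigma) / sigma0)
Stress ratio = (63.2 + 74.0) / 63.2 = 2.17089
log10(2.17089) = 0.336637
Cc * H / (1 + e0) = 0.36 * 7.5 / (1 + 0.8) = 1.5
Sc = 1.5 * 0.336637
Sc = 0.505 m


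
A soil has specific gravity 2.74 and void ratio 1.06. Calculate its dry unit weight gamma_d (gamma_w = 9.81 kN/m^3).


Using gamma_d = Gs * gamma_w / (1 + e)
gamma_d = 2.74 * 9.81 / (1 + 1.06)
gamma_d = 2.74 * 9.81 / 2.06
gamma_d = 13.048 kN/m^3


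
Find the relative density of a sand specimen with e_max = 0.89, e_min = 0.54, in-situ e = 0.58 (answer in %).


Using Dr = (e_max - e) / (e_max - e_min) * 100
e_max - e = 0.89 - 0.58 = 0.31
e_max - e_min = 0.89 - 0.54 = 0.35
Dr = 0.31 / 0.35 * 100
Dr = 88.57 %


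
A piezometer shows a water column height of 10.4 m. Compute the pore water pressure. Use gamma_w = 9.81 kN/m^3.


Using u = gamma_w * h_w
u = 9.81 * 10.4
u = 102.02 kPa


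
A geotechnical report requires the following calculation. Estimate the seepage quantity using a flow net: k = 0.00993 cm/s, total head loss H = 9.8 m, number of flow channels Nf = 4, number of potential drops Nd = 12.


Convert k to m/s for unit consistency with H:
k = 0.00993 cm/s = 0.00993 / 100 m/s = 9.93e-05 m/s
Using q = k * H * Nf / Nd
Nf / Nd = 4 / 12 = 0.3333
q = 9.93e-05 * 9.8 * 0.3333
q = 0.0003244 m^3/s per m


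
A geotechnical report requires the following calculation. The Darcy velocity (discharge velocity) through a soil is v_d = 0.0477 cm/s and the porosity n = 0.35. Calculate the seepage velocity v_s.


Using v_s = v_d / n
v_s = 0.0477 / 0.35
v_s = 0.13629 cm/s


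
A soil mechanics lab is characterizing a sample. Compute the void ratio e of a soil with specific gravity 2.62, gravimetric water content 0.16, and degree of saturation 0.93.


Result: 0.4508

Derivation:
Using the relation e = Gs * w / S
e = 2.62 * 0.16 / 0.93
e = 0.4508


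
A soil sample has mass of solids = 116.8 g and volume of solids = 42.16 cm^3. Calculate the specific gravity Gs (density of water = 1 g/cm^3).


Result: 2.77

Derivation:
Using Gs = m_s / (V_s * rho_w)
Since rho_w = 1 g/cm^3:
Gs = 116.8 / 42.16
Gs = 2.77


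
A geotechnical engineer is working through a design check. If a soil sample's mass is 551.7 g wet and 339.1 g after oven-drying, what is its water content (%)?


Using w = (m_wet - m_dry) / m_dry * 100
m_wet - m_dry = 551.7 - 339.1 = 212.6 g
w = 212.6 / 339.1 * 100
w = 62.7 %


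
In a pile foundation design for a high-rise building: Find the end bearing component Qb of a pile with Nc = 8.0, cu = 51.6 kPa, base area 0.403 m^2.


Result: 166.36 kN

Derivation:
Using Qb = Nc * cu * Ab
Qb = 8.0 * 51.6 * 0.403
Qb = 166.36 kN


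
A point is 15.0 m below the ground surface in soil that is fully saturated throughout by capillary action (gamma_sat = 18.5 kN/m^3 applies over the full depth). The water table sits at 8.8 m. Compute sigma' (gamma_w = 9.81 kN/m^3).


Result: 216.68 kPa

Derivation:
Total stress = gamma_sat * depth
sigma = 18.5 * 15.0 = 277.5 kPa
Pore water pressure u = gamma_w * (depth - d_wt)
u = 9.81 * (15.0 - 8.8) = 60.822 kPa
Effective stress = sigma - u
sigma' = 277.5 - 60.822 = 216.68 kPa


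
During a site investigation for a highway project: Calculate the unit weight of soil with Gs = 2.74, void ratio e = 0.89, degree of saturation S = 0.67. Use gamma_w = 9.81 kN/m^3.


Using gamma = gamma_w * (Gs + S*e) / (1 + e)
Numerator: Gs + S*e = 2.74 + 0.67*0.89 = 3.3363
Denominator: 1 + e = 1 + 0.89 = 1.89
gamma = 9.81 * 3.3363 / 1.89
gamma = 17.317 kN/m^3


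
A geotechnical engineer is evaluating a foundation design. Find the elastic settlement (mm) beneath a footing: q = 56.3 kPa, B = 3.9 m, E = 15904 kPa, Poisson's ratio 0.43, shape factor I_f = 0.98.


Result: 11.028 mm

Derivation:
Using Se = q * B * (1 - nu^2) * I_f / E
1 - nu^2 = 1 - 0.43^2 = 0.8151
Se = 56.3 * 3.9 * 0.8151 * 0.98 / 15904
Se = 0.011028 m
Convert to mm: Se = 0.011028 * 1000 = 11.028 mm


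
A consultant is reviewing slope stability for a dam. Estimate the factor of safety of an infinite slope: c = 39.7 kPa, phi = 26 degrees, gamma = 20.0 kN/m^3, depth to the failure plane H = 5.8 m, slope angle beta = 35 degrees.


Result: 1.425

Derivation:
Using Fs = c / (gamma*H*sin(beta)*cos(beta)) + tan(phi)/tan(beta)
Cohesion contribution = 39.7 / (20.0*5.8*sin(35)*cos(35))
Cohesion contribution = 0.728411
Friction contribution = tan(26)/tan(35) = 0.696554
Fs = 0.728411 + 0.696554
Fs = 1.425


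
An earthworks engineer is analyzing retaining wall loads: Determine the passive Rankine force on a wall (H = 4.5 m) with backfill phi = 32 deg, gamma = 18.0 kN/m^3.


Result: 593.15 kN/m

Derivation:
Compute passive earth pressure coefficient:
Kp = tan^2(45 + phi/2) = tan^2(61.0) = 3.254588
Compute passive force:
Pp = 0.5 * Kp * gamma * H^2
Pp = 0.5 * 3.254588 * 18.0 * 4.5^2
Pp = 593.15 kN/m


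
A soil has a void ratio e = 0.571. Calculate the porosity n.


Using the relation n = e / (1 + e)
n = 0.571 / (1 + 0.571)
n = 0.571 / 1.571
n = 0.3635
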